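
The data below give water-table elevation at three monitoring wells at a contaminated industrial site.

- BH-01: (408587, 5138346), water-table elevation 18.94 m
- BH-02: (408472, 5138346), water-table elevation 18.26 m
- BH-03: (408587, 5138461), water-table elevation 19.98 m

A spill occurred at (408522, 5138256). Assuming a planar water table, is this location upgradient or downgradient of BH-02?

downgradient

∂h/∂x = (18.26 − 18.94) / (408472 − 408587) = +0.005913
∂h/∂y = (19.98 − 18.94) / (5138461 − 5138346) = +0.009043
Head at (408522, 5138256) = 18.94 + (+0.005913)·(-65) + (+0.009043)·(-90) = 17.74 m.
That is lower than the 18.26 m at BH-02, so the point is downgradient.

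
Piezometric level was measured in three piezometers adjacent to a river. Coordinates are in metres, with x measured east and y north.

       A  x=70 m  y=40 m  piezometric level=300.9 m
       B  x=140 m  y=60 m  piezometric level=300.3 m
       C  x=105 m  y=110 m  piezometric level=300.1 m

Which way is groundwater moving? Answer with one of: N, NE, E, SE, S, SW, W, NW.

Three-point gradient (reference A): Δ to B = (70, 20, -0.6), Δ to C = (35, 70, -0.8).
∂h/∂x = -0.006190, ∂h/∂y = -0.008333 (det = 4200).
Flow = −∇h = (+0.006190 east, +0.008333 north), which points northeast.

NE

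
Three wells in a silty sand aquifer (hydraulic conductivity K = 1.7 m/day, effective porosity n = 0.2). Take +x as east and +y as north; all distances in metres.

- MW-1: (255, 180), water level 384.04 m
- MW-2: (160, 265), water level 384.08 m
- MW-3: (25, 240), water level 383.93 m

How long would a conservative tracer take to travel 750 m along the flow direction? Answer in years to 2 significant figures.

With h = a·x + b·y + c and MW-1 as origin, the differences give:
  (-95)·a + 85·b = +0.04
  (-230)·a + 60·b = -0.11
Eliminate b (×60 and ×85, subtract): 13850·a = 11.750 → a = ∂h/∂x = +0.0008484
Back-substitute: b = ∂h/∂y = +0.001419.
|∇h| = √(0.0008484² + 0.001419²) = 0.001653
Seepage velocity v = K·i/n = 1.7 × 0.001653 / 0.2 = 0.01405 m/day.
t = 750 / 0.01405 = 5.338e+04 days = 146 years.

150 years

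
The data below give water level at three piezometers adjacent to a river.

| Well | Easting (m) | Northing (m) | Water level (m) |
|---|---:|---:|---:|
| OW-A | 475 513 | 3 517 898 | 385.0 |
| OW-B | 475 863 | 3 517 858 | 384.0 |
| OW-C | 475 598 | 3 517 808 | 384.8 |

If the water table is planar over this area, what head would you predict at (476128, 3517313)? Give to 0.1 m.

Taking OW-A as reference: OW-B−OW-A = (350, -40, -1.0); OW-C−OW-A = (85, -90, -0.2).
Solve a·Δx + b·Δy = Δh: det = 350·(-90) − 85·(-40) = -28100.
∂h/∂x = [(-1.0)·(-90) − (-0.2)·(-40)] / -28100 = -0.002918
∂h/∂y = [350·(-0.2) − 85·(-1.0)] / -28100 = -0.0005338
h(476128, 3517313) = 385.0 + (-0.002918)·(615) + (-0.0005338)·(-585) = 385.0 -1.795 +0.312 = 383.518 m.

383.5 m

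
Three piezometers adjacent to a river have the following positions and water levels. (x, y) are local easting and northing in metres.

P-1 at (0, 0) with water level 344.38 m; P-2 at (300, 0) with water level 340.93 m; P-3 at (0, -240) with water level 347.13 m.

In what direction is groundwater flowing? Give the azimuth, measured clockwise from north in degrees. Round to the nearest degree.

∂h/∂x = (340.93 − 344.38) / (300 − 0) = -0.01150
∂h/∂y = (347.13 − 344.38) / (-240 − 0) = -0.01146
Flow direction (−∇h) has components (+0.01150 E, +0.01146 N).
Azimuth = atan2(E, N) = atan2(+0.01150, +0.01146) = 45.1° ≈ 045°.

045°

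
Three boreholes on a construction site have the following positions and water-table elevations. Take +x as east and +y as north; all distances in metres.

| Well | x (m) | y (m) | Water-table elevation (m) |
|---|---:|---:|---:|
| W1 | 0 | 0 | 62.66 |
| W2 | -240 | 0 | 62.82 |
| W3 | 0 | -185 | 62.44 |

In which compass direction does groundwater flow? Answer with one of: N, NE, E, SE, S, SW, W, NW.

SE

∂h/∂x = (62.82 − 62.66) / (-240 − 0) = -0.0006667
∂h/∂y = (62.44 − 62.66) / (-185 − 0) = +0.001189
Flow = −∇h = (+0.0006667 east, -0.001189 north), which points southeast.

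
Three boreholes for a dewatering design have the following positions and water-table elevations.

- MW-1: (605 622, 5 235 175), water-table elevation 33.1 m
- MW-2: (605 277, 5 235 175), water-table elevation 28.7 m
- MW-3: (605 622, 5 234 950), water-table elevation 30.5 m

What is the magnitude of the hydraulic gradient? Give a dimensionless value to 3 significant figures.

∂h/∂x = (28.7 − 33.1) / (605277 − 605622) = +0.01275
∂h/∂y = (30.5 − 33.1) / (5234950 − 5235175) = +0.01156
|∇h| = √(0.01275² + 0.01156²) = 0.01721

0.0172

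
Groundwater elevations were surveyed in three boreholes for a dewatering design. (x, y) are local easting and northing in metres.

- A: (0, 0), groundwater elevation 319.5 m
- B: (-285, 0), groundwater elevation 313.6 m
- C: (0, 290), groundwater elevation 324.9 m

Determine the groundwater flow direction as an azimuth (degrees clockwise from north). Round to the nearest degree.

∂h/∂x = (313.6 − 319.5) / (-285 − 0) = +0.02070
∂h/∂y = (324.9 − 319.5) / (290 − 0) = +0.01862
Flow direction (−∇h) has components (-0.02070 E, -0.01862 N).
Azimuth = atan2(E, N) = atan2(-0.02070, -0.01862) = 228.0° ≈ 228°.

228°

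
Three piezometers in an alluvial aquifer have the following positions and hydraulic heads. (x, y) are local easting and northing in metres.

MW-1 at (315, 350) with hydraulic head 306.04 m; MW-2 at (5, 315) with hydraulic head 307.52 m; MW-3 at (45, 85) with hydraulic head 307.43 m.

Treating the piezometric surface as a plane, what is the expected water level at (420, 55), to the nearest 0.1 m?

With h = a·x + b·y + c and MW-1 as origin, the differences give:
  (-310)·a + (-35)·b = +1.48
  (-270)·a + (-265)·b = +1.39
Eliminate b (×(-265) and ×(-35), subtract): 72700·a = -343.550 → a = ∂h/∂x = -0.004726
Back-substitute: b = ∂h/∂y = -0.0004305.
h(420, 55) = 306.04 + (-0.004726)·(105) + (-0.0004305)·(-295) = 306.04 -0.496 +0.127 = 305.671 m.

305.7 m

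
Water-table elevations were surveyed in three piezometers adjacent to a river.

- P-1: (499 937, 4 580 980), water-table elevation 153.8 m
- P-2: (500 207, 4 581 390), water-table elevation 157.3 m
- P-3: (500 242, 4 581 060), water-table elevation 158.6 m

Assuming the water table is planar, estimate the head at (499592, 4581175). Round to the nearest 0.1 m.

Three-point gradient (reference P-1): Δ to P-2 = (270, 410, +3.5), Δ to P-3 = (305, 80, +4.8).
∂h/∂x = +0.01632, ∂h/∂y = -0.002209 (det = -103450).
h(499592, 4581175) = 153.8 + (+0.01632)·(-345) + (-0.002209)·(195) = 153.8 -5.629 -0.431 = 147.740 m.

147.7 m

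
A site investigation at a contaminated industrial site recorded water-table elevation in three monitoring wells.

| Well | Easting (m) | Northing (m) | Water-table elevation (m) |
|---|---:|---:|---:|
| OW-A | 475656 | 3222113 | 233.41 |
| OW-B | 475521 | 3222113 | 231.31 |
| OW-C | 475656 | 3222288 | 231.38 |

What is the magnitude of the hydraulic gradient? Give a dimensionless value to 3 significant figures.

0.0194

∂h/∂x = (231.31 − 233.41) / (475521 − 475656) = +0.01556
∂h/∂y = (231.38 − 233.41) / (3222288 − 3222113) = -0.01160
|∇h| = √(0.01556² + -0.01160²) = 0.01941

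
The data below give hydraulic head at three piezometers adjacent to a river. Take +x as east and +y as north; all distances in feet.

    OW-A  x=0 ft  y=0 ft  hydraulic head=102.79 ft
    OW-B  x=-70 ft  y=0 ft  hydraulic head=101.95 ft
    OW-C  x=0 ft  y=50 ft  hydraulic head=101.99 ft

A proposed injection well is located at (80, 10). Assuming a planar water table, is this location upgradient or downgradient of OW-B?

∂h/∂x = (101.95 − 102.79) / (-70 − 0) = +0.01200
∂h/∂y = (101.99 − 102.79) / (50 − 0) = -0.01600
Head at (80, 10) = 102.79 + (+0.01200)·(80) + (-0.01600)·(10) = 103.59 ft.
That is higher than the 101.95 ft at OW-B, so the point is upgradient.

upgradient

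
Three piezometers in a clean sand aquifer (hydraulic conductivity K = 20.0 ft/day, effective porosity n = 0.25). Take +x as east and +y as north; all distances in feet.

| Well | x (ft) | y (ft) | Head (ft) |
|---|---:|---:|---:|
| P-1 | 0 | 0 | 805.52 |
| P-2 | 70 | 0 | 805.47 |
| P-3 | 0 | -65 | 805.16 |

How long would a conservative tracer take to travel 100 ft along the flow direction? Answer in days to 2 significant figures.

220 days

∂h/∂x = (805.47 − 805.52) / (70 − 0) = -0.0007143
∂h/∂y = (805.16 − 805.52) / (-65 − 0) = +0.005538
|∇h| = √(-0.0007143² + 0.005538²) = 0.005584
Seepage velocity v = K·i/n = 20.0 × 0.005584 / 0.25 = 0.4467 ft/day.
t = 100 / 0.4467 = 223.9 days.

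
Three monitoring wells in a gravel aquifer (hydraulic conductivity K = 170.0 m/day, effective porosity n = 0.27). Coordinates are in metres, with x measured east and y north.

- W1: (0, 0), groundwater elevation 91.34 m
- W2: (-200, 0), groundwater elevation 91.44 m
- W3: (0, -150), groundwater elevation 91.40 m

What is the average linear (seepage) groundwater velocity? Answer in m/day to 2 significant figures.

0.40 m/day

∂h/∂x = (91.44 − 91.34) / (-200 − 0) = -0.0005000
∂h/∂y = (91.40 − 91.34) / (-150 − 0) = -0.0004000
|∇h| = √(-0.0005000² + -0.0004000²) = 0.0006403
Seepage velocity v = K·i/n = 170.0 × 0.0006403 / 0.27 = 0.4032 m/day.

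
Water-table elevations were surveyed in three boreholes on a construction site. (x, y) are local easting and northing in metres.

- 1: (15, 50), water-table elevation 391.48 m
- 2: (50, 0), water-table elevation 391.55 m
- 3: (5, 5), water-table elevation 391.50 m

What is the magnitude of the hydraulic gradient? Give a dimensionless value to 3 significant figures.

0.00124

Differences from 1: to 2 (Δx, Δy, Δh) = (35, -50, +0.07); to 3 = (-10, -45, +0.02).
Solve a·Δx + b·Δy = Δh: det = 35·(-45) − (-10)·(-50) = -2075.
∂h/∂x = [(+0.07)·(-45) − (+0.02)·(-50)] / -2075 = +0.001036
∂h/∂y = [35·(+0.02) − (-10)·(+0.07)] / -2075 = -0.0006747
|∇h| = √(0.001036² + -0.0006747²) = 0.001236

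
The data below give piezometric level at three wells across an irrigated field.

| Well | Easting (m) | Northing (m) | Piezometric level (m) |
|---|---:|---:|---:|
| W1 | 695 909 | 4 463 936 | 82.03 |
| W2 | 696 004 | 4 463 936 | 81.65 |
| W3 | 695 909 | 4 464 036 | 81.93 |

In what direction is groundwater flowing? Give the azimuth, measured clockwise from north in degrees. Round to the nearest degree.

076°

∂h/∂x = (81.65 − 82.03) / (696004 − 695909) = -0.004000
∂h/∂y = (81.93 − 82.03) / (4464036 − 4463936) = -0.0010000
Flow direction (−∇h) has components (+0.004000 E, +0.0010000 N).
Azimuth = atan2(E, N) = atan2(+0.004000, +0.0010000) = 76.0° ≈ 076°.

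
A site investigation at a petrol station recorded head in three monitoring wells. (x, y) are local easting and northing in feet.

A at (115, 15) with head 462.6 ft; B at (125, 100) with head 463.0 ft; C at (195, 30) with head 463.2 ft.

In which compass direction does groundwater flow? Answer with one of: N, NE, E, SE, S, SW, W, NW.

SW

Taking A as reference: B−A = (10, 85, +0.4); C−A = (80, 15, +0.6).
Determinant of the coordinate differences = 10·15 − 80·85 = -6650.
∂h/∂x = [(+0.4)·15 − (+0.6)·85] / -6650 = +0.006767
∂h/∂y = [10·(+0.6) − 80·(+0.4)] / -6650 = +0.003910
Flow = −∇h = (-0.006767 east, -0.003910 north), which points southwest.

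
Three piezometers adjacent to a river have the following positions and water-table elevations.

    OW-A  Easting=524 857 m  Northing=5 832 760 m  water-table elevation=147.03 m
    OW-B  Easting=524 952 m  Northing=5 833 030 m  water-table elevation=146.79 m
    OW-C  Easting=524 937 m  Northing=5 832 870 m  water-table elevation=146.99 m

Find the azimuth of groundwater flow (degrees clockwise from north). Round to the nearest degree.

315°

Taking OW-A as reference: OW-B−OW-A = (95, 270, -0.24); OW-C−OW-A = (80, 110, -0.04).
Determinant of the coordinate differences = 95·110 − 80·270 = -11150.
∂h/∂x = [(-0.24)·110 − (-0.04)·270] / -11150 = +0.001399
∂h/∂y = [95·(-0.04) − 80·(-0.24)] / -11150 = -0.001381
Flow direction (−∇h) has components (-0.001399 E, +0.001381 N).
Azimuth = atan2(E, N) = atan2(-0.001399, +0.001381) = 314.6° ≈ 315°.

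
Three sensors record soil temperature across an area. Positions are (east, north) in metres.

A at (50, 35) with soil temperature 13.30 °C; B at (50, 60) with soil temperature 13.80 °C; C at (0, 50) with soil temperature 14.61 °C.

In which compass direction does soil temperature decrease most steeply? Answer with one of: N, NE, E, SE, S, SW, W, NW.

SE

Differences from A: to B (Δx, Δy, Δh) = (0, 25, +0.50); to C = (-50, 15, +1.31).
Determinant of the coordinate differences = 0·15 − (-50)·25 = 1250.
∂T/∂x = [(+0.50)·15 − (+1.31)·25] / 1250 = -0.02020
∂T/∂y = [0·(+1.31) − (-50)·(+0.50)] / 1250 = +0.02000
Steepest decrease is along −∇f = (+0.02020 E, -0.02000 N) → southeast.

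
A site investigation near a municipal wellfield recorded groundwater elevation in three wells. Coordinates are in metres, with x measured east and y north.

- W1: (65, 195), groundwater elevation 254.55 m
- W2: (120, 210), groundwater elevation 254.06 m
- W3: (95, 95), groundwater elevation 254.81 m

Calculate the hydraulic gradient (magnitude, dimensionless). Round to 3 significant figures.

Differences from W1: to W2 (Δx, Δy, Δh) = (55, 15, -0.49); to W3 = (30, -100, +0.26).
Determinant of the coordinate differences = 55·(-100) − 30·15 = -5950.
∂h/∂x = [(-0.49)·(-100) − (+0.26)·15] / -5950 = -0.007580
∂h/∂y = [55·(+0.26) − 30·(-0.49)] / -5950 = -0.004874
|∇h| = √(-0.007580² + -0.004874²) = 0.009012

0.00901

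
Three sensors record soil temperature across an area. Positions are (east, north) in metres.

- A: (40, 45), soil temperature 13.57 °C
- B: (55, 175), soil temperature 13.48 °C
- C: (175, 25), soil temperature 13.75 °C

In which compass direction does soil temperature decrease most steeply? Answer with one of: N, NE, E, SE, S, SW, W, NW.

Differences from A: to B (Δx, Δy, Δh) = (15, 130, -0.09); to C = (135, -20, +0.18).
Determinant of the coordinate differences = 15·(-20) − 135·130 = -17850.
∂T/∂x = [(-0.09)·(-20) − (+0.18)·130] / -17850 = +0.001210
∂T/∂y = [15·(+0.18) − 135·(-0.09)] / -17850 = -0.0008319
Steepest decrease is along −∇f = (-0.001210 E, +0.0008319 N) → northwest.

NW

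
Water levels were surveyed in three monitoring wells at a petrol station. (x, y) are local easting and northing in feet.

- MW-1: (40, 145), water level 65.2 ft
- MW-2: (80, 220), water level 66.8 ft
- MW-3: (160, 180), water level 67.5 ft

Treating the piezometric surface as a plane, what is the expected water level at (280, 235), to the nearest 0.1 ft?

70.1 ft

With h = a·x + b·y + c and MW-1 as origin, the differences give:
  40·a + 75·b = +1.6
  120·a + 35·b = +2.3
Eliminate b (×35 and ×75, subtract): -7600·a = -116.50 → a = ∂h/∂x = +0.01533
Back-substitute: b = ∂h/∂y = +0.01316.
h(280, 235) = 65.2 + (+0.01533)·(240) + (+0.01316)·(90) = 65.2 +3.679 +1.184 = 70.063 ft.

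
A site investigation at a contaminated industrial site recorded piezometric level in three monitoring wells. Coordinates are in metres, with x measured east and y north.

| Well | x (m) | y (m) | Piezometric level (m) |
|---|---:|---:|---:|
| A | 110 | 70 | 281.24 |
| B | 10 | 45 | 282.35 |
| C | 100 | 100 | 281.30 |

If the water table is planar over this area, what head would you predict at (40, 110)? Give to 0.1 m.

281.9 m

With h = a·x + b·y + c and A as origin, the differences give:
  (-100)·a + (-25)·b = +1.11
  (-10)·a + 30·b = +0.06
Eliminate b (×30 and ×(-25), subtract): -3250·a = 34.800 → a = ∂h/∂x = -0.01071
Back-substitute: b = ∂h/∂y = -0.001569.
h(40, 110) = 281.24 + (-0.01071)·(-70) + (-0.001569)·(40) = 281.24 +0.750 -0.063 = 281.927 m.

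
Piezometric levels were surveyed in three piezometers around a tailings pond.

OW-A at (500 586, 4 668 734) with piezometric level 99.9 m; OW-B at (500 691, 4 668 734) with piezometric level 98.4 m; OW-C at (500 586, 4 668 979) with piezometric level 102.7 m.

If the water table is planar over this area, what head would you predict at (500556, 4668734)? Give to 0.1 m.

∂h/∂x = (98.4 − 99.9) / (500691 − 500586) = -0.01429
∂h/∂y = (102.7 − 99.9) / (4668979 − 4668734) = +0.01143
h(500556, 4668734) = 99.9 + (-0.01429)·(-30) + (+0.01143)·(0) = 99.9 +0.429 +0.000 = 100.329 m.

100.3 m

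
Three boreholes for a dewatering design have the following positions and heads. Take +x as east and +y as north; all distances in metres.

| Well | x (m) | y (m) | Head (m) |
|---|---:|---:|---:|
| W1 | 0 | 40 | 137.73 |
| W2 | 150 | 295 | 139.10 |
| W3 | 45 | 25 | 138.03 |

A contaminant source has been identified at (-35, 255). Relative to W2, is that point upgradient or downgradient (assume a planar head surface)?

Taking W1 as reference: W2−W1 = (150, 255, +1.37); W3−W1 = (45, -15, +0.30).
Determinant of the coordinate differences = 150·(-15) − 45·255 = -13725.
∂h/∂x = [(+1.37)·(-15) − (+0.30)·255] / -13725 = +0.007071
∂h/∂y = [150·(+0.30) − 45·(+1.37)] / -13725 = +0.001213
Head at (-35, 255) = 137.73 + (+0.007071)·(-35) + (+0.001213)·(215) = 137.74 m.
That is lower than the 139.10 m at W2, so the point is downgradient.

downgradient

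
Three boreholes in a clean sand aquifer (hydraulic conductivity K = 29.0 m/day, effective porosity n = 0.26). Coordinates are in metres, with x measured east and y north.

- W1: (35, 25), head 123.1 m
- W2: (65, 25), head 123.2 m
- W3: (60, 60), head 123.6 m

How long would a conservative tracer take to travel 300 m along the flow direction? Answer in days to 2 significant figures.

With h = a·x + b·y + c and W1 as origin, the differences give:
  30·a + 0·b = +0.1
  25·a + 35·b = +0.5
Eliminate b (×35 and ×0, subtract): 1050·a = 3.50 → a = ∂h/∂x = +0.003333
Back-substitute: b = ∂h/∂y = +0.01190.
|∇h| = √(0.003333² + 0.01190²) = 0.01236
Seepage velocity v = K·i/n = 29.0 × 0.01236 / 0.26 = 1.379 m/day.
t = 300 / 1.379 = 217.5 days.

220 days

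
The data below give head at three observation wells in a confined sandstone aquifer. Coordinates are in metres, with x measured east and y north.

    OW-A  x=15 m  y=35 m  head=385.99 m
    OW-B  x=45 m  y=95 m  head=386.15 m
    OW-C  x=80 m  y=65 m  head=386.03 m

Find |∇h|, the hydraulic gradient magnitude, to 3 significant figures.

Three-point gradient (reference OW-A): Δ to OW-B = (30, 60, +0.16), Δ to OW-C = (65, 30, +0.04).
∂h/∂x = -0.0008000, ∂h/∂y = +0.003067 (det = -3000).
|∇h| = √(-0.0008000² + 0.003067²) = 0.00317

0.00317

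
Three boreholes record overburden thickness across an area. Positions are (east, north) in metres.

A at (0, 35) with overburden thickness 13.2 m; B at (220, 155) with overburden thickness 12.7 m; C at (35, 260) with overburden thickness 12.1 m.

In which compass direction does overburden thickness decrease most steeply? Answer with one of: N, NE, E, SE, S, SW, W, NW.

N

Taking A as reference: B−A = (220, 120, -0.5); C−A = (35, 225, -1.1).
Solve a·Δx + b·Δy = Δd: det = 220·225 − 35·120 = 45300.
∂d/∂x = [(-0.5)·225 − (-1.1)·120] / 45300 = +0.0004305
∂d/∂y = [220·(-1.1) − 35·(-0.5)] / 45300 = -0.004956
Steepest decrease is along −∇f = (-0.0004305 E, +0.004956 N) → north.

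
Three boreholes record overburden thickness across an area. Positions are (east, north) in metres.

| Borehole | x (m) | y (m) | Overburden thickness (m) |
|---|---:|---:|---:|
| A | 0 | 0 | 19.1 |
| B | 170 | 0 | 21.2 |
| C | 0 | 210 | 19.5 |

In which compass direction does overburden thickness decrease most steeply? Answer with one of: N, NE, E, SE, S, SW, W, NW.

∂d/∂x = (21.2 − 19.1) / (170 − 0) = +0.01235
∂d/∂y = (19.5 − 19.1) / (210 − 0) = +0.001905
Steepest decrease is along −∇f = (-0.01235 E, -0.001905 N) → west.

W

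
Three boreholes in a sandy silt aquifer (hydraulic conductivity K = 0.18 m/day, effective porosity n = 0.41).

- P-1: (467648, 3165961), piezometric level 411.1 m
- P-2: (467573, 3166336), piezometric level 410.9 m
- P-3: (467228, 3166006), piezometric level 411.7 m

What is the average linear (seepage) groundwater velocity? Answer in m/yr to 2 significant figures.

0.28 m/yr

Taking P-1 as reference: P-2−P-1 = (-75, 375, -0.2); P-3−P-1 = (-420, 45, +0.6).
Solve a·Δx + b·Δy = Δh: det = (-75)·45 − (-420)·375 = 154125.
∂h/∂x = [(-0.2)·45 − (+0.6)·375] / 154125 = -0.001518
∂h/∂y = [(-75)·(+0.6) − (-420)·(-0.2)] / 154125 = -0.0008370
|∇h| = √(-0.001518² + -0.0008370²) = 0.001733
Seepage velocity v = K·i/n = 0.18 × 0.001733 / 0.41 = 0.0007608 m/day = 0.2779 m/yr.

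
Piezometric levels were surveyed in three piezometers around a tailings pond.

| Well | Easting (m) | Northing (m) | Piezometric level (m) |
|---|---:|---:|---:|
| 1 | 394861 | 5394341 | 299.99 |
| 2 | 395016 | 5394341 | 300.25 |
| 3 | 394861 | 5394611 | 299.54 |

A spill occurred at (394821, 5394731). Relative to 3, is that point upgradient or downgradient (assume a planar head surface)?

downgradient

∂h/∂x = (300.25 − 299.99) / (395016 − 394861) = +0.001677
∂h/∂y = (299.54 − 299.99) / (5394611 − 5394341) = -0.001667
Head at (394821, 5394731) = 299.99 + (+0.001677)·(-40) + (-0.001667)·(390) = 299.27 m.
That is lower than the 299.54 m at 3, so the point is downgradient.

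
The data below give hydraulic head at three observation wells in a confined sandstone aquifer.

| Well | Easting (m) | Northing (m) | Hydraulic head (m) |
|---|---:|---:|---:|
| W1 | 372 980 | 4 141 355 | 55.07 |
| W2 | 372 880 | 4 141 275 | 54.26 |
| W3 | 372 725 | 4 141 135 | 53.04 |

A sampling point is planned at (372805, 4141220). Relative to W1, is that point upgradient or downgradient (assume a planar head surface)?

With h = a·x + b·y + c and W1 as origin, the differences give:
  (-100)·a + (-80)·b = -0.81
  (-255)·a + (-220)·b = -2.03
Eliminate b (×(-220) and ×(-80), subtract): 1600·a = 15.800 → a = ∂h/∂x = +0.009875
Back-substitute: b = ∂h/∂y = -0.002219.
Head at (372805, 4141220) = 55.07 + (+0.009875)·(-175) + (-0.002219)·(-135) = 53.64 m.
That is lower than the 55.07 m at W1, so the point is downgradient.

downgradient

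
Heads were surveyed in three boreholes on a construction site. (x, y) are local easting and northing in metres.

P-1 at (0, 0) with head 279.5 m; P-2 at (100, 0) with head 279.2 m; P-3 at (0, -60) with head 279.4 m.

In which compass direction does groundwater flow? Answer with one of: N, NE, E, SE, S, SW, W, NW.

∂h/∂x = (279.2 − 279.5) / (100 − 0) = -0.003000
∂h/∂y = (279.4 − 279.5) / (-60 − 0) = +0.001667
Flow = −∇h = (+0.003000 east, -0.001667 north), which points southeast.

SE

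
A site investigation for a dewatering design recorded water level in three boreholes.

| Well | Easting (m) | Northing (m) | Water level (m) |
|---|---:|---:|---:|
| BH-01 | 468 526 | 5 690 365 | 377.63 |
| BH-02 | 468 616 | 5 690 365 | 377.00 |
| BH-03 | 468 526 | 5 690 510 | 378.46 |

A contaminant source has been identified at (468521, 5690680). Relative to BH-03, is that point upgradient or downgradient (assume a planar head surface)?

upgradient

∂h/∂x = (377.00 − 377.63) / (468616 − 468526) = -0.007000
∂h/∂y = (378.46 − 377.63) / (5690510 − 5690365) = +0.005724
Head at (468521, 5690680) = 377.63 + (-0.007000)·(-5) + (+0.005724)·(315) = 379.47 m.
That is higher than the 378.46 m at BH-03, so the point is upgradient.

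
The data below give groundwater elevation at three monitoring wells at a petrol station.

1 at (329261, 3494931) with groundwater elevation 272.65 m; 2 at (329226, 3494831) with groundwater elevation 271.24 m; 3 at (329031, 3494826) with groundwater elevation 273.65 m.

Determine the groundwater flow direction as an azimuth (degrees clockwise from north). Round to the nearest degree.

Differences from 1: to 2 (Δx, Δy, Δh) = (-35, -100, -1.41); to 3 = (-230, -105, +1.00).
Determinant of the coordinate differences = (-35)·(-105) − (-230)·(-100) = -19325.
∂h/∂x = [(-1.41)·(-105) − (+1.00)·(-100)] / -19325 = -0.01284
∂h/∂y = [(-35)·(+1.00) − (-230)·(-1.41)] / -19325 = +0.01859
Flow direction (−∇h) has components (+0.01284 E, -0.01859 N).
Azimuth = atan2(E, N) = atan2(+0.01284, -0.01859) = 145.4° ≈ 145°.

145°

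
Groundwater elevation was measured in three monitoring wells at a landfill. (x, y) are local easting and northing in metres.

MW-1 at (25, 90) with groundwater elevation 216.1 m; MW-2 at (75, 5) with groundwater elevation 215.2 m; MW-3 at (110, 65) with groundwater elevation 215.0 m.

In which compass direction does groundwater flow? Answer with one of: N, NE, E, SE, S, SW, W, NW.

Three-point gradient (reference MW-1): Δ to MW-2 = (50, -85, -0.9), Δ to MW-3 = (85, -25, -1.1).
∂h/∂x = -0.01188, ∂h/∂y = +0.003598 (det = 5975).
Flow = −∇h = (+0.01188 east, -0.003598 north), which points east.

E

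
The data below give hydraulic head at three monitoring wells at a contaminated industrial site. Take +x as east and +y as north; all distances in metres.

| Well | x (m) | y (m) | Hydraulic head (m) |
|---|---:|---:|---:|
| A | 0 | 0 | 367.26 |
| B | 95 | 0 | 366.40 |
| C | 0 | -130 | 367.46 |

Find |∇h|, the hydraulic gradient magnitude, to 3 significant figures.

0.00918

∂h/∂x = (366.40 − 367.26) / (95 − 0) = -0.009053
∂h/∂y = (367.46 − 367.26) / (-130 − 0) = -0.001538
|∇h| = √(-0.009053² + -0.001538²) = 0.009183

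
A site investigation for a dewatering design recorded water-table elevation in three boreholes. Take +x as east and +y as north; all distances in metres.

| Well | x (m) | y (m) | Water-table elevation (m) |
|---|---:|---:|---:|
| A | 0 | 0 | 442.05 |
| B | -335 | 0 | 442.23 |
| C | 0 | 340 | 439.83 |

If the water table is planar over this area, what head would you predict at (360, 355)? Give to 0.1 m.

439.5 m

∂h/∂x = (442.23 − 442.05) / (-335 − 0) = -0.0005373
∂h/∂y = (439.83 − 442.05) / (340 − 0) = -0.006529
h(360, 355) = 442.05 + (-0.0005373)·(360) + (-0.006529)·(355) = 442.05 -0.193 -2.318 = 439.539 m.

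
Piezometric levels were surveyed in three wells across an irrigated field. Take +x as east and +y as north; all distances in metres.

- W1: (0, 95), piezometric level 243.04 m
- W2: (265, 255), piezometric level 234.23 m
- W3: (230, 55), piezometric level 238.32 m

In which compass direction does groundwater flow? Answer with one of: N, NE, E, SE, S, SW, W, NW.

NE

Taking W1 as reference: W2−W1 = (265, 160, -8.81); W3−W1 = (230, -40, -4.72).
Determinant of the coordinate differences = 265·(-40) − 230·160 = -47400.
∂h/∂x = [(-8.81)·(-40) − (-4.72)·160] / -47400 = -0.02337
∂h/∂y = [265·(-4.72) − 230·(-8.81)] / -47400 = -0.01636
Flow = −∇h = (+0.02337 east, +0.01636 north), which points northeast.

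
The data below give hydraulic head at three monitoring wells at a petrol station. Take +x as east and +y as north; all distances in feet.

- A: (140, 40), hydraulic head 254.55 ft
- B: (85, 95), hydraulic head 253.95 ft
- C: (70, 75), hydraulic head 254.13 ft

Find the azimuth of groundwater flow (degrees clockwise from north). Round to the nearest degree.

Three-point gradient (reference A): Δ to B = (-55, 55, -0.60), Δ to C = (-70, 35, -0.42).
∂h/∂x = +0.001091, ∂h/∂y = -0.009818 (det = 1925).
Flow direction (−∇h) has components (-0.001091 E, +0.009818 N).
Azimuth = atan2(E, N) = atan2(-0.001091, +0.009818) = 353.7° ≈ 354°.

354°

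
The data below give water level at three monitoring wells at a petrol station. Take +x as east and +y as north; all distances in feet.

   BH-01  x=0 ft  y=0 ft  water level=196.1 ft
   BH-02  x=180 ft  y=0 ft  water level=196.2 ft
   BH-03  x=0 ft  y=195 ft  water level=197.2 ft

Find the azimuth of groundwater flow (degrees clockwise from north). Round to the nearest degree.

186°

∂h/∂x = (196.2 − 196.1) / (180 − 0) = +0.0005556
∂h/∂y = (197.2 − 196.1) / (195 − 0) = +0.005641
Flow direction (−∇h) has components (-0.0005556 E, -0.005641 N).
Azimuth = atan2(E, N) = atan2(-0.0005556, -0.005641) = 185.6° ≈ 186°.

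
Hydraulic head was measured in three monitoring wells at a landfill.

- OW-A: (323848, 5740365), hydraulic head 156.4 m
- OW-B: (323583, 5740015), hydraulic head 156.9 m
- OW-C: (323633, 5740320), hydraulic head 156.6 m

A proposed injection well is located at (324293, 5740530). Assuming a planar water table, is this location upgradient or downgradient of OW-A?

Differences from OW-A: to OW-B (Δx, Δy, Δh) = (-265, -350, +0.5); to OW-C = (-215, -45, +0.2).
Determinant of the coordinate differences = (-265)·(-45) − (-215)·(-350) = -63325.
∂h/∂x = [(+0.5)·(-45) − (+0.2)·(-350)] / -63325 = -0.0007501
∂h/∂y = [(-265)·(+0.2) − (-215)·(+0.5)] / -63325 = -0.0008606
Head at (324293, 5740530) = 156.4 + (-0.0007501)·(445) + (-0.0008606)·(165) = 155.92 m.
That is lower than the 156.4 m at OW-A, so the point is downgradient.

downgradient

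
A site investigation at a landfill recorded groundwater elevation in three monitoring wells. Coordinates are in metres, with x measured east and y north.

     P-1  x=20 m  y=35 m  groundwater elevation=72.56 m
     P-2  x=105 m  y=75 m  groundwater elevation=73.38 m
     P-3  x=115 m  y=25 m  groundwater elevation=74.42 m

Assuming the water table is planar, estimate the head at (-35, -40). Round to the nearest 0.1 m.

With h = a·x + b·y + c and P-1 as origin, the differences give:
  85·a + 40·b = +0.82
  95·a + (-10)·b = +1.86
Eliminate b (×(-10) and ×40, subtract): -4650·a = -82.600 → a = ∂h/∂x = +0.01776
Back-substitute: b = ∂h/∂y = -0.01725.
h(-35, -40) = 72.56 + (+0.01776)·(-55) + (-0.01725)·(-75) = 72.56 -0.977 +1.294 = 72.877 m.

72.9 m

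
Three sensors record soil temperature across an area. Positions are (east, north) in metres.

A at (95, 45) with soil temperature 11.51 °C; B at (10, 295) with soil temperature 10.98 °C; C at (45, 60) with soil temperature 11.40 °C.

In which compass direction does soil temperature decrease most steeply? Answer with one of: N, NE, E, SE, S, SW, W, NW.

Taking A as reference: B−A = (-85, 250, -0.53); C−A = (-50, 15, -0.11).
Determinant of the coordinate differences = (-85)·15 − (-50)·250 = 11225.
∂T/∂x = [(-0.53)·15 − (-0.11)·250] / 11225 = +0.001742
∂T/∂y = [(-85)·(-0.11) − (-50)·(-0.53)] / 11225 = -0.001528
Steepest decrease is along −∇f = (-0.001742 E, +0.001528 N) → northwest.

NW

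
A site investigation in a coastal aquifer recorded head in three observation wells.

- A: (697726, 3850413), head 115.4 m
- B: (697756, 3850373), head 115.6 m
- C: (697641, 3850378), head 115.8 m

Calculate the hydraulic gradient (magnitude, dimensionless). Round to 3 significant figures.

0.00682

Differences from A: to B (Δx, Δy, Δh) = (30, -40, +0.2); to C = (-85, -35, +0.4).
Determinant of the coordinate differences = 30·(-35) − (-85)·(-40) = -4450.
∂h/∂x = [(+0.2)·(-35) − (+0.4)·(-40)] / -4450 = -0.002022
∂h/∂y = [30·(+0.4) − (-85)·(+0.2)] / -4450 = -0.006517
|∇h| = √(-0.002022² + -0.006517²) = 0.006823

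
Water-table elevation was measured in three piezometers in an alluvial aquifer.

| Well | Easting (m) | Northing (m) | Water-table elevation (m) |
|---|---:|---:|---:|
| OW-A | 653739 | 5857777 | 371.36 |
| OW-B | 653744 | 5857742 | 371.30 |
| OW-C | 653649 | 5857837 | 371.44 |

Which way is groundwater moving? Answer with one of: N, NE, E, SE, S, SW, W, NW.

S

Taking OW-A as reference: OW-B−OW-A = (5, -35, -0.06); OW-C−OW-A = (-90, 60, +0.08).
Solve a·Δx + b·Δy = Δh: det = 5·60 − (-90)·(-35) = -2850.
∂h/∂x = [(-0.06)·60 − (+0.08)·(-35)] / -2850 = +0.0002807
∂h/∂y = [5·(+0.08) − (-90)·(-0.06)] / -2850 = +0.001754
Flow = −∇h = (-0.0002807 east, -0.001754 north), which points south.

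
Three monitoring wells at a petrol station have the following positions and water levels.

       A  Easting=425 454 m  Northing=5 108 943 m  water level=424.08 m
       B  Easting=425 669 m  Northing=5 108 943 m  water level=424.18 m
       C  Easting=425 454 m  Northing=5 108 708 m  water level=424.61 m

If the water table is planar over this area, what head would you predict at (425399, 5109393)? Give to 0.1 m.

∂h/∂x = (424.18 − 424.08) / (425669 − 425454) = +0.0004651
∂h/∂y = (424.61 − 424.08) / (5108708 − 5108943) = -0.002255
h(425399, 5109393) = 424.08 + (+0.0004651)·(-55) + (-0.002255)·(450) = 424.08 -0.026 -1.015 = 423.040 m.

423.0 m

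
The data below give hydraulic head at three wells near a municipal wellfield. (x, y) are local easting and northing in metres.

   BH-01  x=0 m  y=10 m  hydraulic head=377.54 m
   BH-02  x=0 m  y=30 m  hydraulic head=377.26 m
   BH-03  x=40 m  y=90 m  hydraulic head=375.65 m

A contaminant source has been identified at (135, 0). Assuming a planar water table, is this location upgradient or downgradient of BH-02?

downgradient

Differences from BH-01: to BH-02 (Δx, Δy, Δh) = (0, 20, -0.28); to BH-03 = (40, 80, -1.89).
Determinant of the coordinate differences = 0·80 − 40·20 = -800.
∂h/∂x = [(-0.28)·80 − (-1.89)·20] / -800 = -0.01925
∂h/∂y = [0·(-1.89) − 40·(-0.28)] / -800 = -0.01400
Head at (135, 0) = 377.54 + (-0.01925)·(135) + (-0.01400)·(-10) = 375.08 m.
That is lower than the 377.26 m at BH-02, so the point is downgradient.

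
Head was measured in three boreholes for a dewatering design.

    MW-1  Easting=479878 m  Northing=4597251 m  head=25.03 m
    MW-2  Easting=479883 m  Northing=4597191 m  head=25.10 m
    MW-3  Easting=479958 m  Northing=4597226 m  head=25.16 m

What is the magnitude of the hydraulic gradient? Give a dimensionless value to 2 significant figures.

Differences from MW-1: to MW-2 (Δx, Δy, Δh) = (5, -60, +0.07); to MW-3 = (80, -25, +0.13).
Determinant of the coordinate differences = 5·(-25) − 80·(-60) = 4675.
∂h/∂x = [(+0.07)·(-25) − (+0.13)·(-60)] / 4675 = +0.001294
∂h/∂y = [5·(+0.13) − 80·(+0.07)] / 4675 = -0.001059
|∇h| = √(0.001294² + -0.001059²) = 0.001672

0.0017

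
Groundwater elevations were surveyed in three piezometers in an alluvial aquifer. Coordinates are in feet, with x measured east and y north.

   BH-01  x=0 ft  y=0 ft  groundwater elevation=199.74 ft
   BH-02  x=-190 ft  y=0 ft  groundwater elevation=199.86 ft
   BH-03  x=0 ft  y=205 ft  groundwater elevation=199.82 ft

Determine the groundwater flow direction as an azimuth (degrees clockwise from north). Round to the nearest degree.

122°

∂h/∂x = (199.86 − 199.74) / (-190 − 0) = -0.0006316
∂h/∂y = (199.82 − 199.74) / (205 − 0) = +0.0003902
Flow direction (−∇h) has components (+0.0006316 E, -0.0003902 N).
Azimuth = atan2(E, N) = atan2(+0.0006316, -0.0003902) = 121.7° ≈ 122°.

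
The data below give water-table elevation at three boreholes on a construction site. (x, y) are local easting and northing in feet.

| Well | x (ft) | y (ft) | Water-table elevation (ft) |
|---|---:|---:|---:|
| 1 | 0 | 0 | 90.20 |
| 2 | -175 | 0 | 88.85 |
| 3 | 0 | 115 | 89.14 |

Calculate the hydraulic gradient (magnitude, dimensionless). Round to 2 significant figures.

0.012

∂h/∂x = (88.85 − 90.20) / (-175 − 0) = +0.007714
∂h/∂y = (89.14 − 90.20) / (115 − 0) = -0.009217
|∇h| = √(0.007714² + -0.009217²) = 0.01202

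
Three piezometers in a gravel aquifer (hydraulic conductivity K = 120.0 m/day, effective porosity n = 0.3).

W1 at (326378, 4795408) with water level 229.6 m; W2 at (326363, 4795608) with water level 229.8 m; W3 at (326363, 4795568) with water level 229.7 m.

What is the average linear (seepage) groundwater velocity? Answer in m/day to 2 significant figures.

8.1 m/day

Differences from W1: to W2 (Δx, Δy, Δh) = (-15, 200, +0.2); to W3 = (-15, 160, +0.1).
Determinant of the coordinate differences = (-15)·160 − (-15)·200 = 600.
∂h/∂x = [(+0.2)·160 − (+0.1)·200] / 600 = +0.02000
∂h/∂y = [(-15)·(+0.1) − (-15)·(+0.2)] / 600 = +0.002500
|∇h| = √(0.02000² + 0.002500²) = 0.02016
Seepage velocity v = K·i/n = 120.0 × 0.02016 / 0.3 = 8.064 m/day.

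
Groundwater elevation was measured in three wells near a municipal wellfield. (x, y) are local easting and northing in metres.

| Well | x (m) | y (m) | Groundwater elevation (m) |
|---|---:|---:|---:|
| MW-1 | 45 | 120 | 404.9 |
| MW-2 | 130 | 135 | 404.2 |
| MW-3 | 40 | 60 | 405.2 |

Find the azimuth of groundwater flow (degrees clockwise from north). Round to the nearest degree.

Taking MW-1 as reference: MW-2−MW-1 = (85, 15, -0.7); MW-3−MW-1 = (-5, -60, +0.3).
Determinant of the coordinate differences = 85·(-60) − (-5)·15 = -5025.
∂h/∂x = [(-0.7)·(-60) − (+0.3)·15] / -5025 = -0.007463
∂h/∂y = [85·(+0.3) − (-5)·(-0.7)] / -5025 = -0.004378
Flow direction (−∇h) has components (+0.007463 E, +0.004378 N).
Azimuth = atan2(E, N) = atan2(+0.007463, +0.004378) = 59.6° ≈ 060°.

060°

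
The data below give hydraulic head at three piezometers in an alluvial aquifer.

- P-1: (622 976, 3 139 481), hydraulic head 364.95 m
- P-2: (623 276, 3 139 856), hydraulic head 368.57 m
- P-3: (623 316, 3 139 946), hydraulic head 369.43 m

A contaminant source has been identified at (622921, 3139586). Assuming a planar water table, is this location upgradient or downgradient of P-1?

Taking P-1 as reference: P-2−P-1 = (300, 375, +3.62); P-3−P-1 = (340, 465, +4.48).
Determinant of the coordinate differences = 300·465 − 340·375 = 12000.
∂h/∂x = [(+3.62)·465 − (+4.48)·375] / 12000 = +0.0002750
∂h/∂y = [300·(+4.48) − 340·(+3.62)] / 12000 = +0.009433
Head at (622921, 3139586) = 364.95 + (+0.0002750)·(-55) + (+0.009433)·(105) = 365.93 m.
That is higher than the 364.95 m at P-1, so the point is upgradient.

upgradient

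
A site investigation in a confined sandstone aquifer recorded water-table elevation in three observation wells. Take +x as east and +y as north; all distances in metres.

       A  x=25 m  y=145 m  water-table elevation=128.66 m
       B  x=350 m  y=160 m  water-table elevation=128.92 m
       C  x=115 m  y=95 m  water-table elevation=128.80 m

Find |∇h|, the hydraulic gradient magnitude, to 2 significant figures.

0.0015

Taking A as reference: B−A = (325, 15, +0.26); C−A = (90, -50, +0.14).
Determinant of the coordinate differences = 325·(-50) − 90·15 = -17600.
∂h/∂x = [(+0.26)·(-50) − (+0.14)·15] / -17600 = +0.0008580
∂h/∂y = [325·(+0.14) − 90·(+0.26)] / -17600 = -0.001256
|∇h| = √(0.0008580² + -0.001256²) = 0.001521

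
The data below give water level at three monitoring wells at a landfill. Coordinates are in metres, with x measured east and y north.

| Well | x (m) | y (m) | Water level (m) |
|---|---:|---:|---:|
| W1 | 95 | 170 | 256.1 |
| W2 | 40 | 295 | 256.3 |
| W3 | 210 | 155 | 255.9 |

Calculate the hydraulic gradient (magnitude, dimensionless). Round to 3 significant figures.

0.00185

Differences from W1: to W2 (Δx, Δy, Δh) = (-55, 125, +0.2); to W3 = (115, -15, -0.2).
Solve a·Δx + b·Δy = Δh: det = (-55)·(-15) − 115·125 = -13550.
∂h/∂x = [(+0.2)·(-15) − (-0.2)·125] / -13550 = -0.001624
∂h/∂y = [(-55)·(-0.2) − 115·(+0.2)] / -13550 = +0.0008856
|∇h| = √(-0.001624² + 0.0008856²) = 0.00185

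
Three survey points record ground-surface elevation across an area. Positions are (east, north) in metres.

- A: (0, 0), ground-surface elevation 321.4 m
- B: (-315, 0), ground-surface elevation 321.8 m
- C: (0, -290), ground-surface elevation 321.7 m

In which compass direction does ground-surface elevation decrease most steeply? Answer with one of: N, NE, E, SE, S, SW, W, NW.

∂z/∂x = (321.8 − 321.4) / (-315 − 0) = -0.001270
∂z/∂y = (321.7 − 321.4) / (-290 − 0) = -0.001034
Steepest decrease is along −∇f = (+0.001270 E, +0.001034 N) → northeast.

NE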